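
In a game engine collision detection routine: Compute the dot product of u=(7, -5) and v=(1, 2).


u . v = u_x*v_x + u_y*v_y = 7*1 + (-5)*2
= 7 + (-10) = -3

-3


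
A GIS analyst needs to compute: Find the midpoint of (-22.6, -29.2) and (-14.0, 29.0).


M = (((-22.6)+(-14))/2, ((-29.2)+29)/2)
= (-18.3, -0.1)

(-18.3, -0.1)


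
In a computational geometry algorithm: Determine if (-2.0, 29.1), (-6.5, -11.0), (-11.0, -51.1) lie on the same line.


Cross product: ((-6.5)-(-2))*((-51.1)-29.1) - ((-11)-29.1)*((-11)-(-2))
= 0

Yes, collinear


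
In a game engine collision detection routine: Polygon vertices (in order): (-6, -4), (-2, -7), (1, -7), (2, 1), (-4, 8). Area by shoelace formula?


Shoelace sum: ((-6)*(-7) - (-2)*(-4)) + ((-2)*(-7) - 1*(-7)) + (1*1 - 2*(-7)) + (2*8 - (-4)*1) + ((-4)*(-4) - (-6)*8)
= 154
Area = |154|/2 = 77

77


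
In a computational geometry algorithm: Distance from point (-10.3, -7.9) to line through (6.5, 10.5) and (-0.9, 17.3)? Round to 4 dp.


|cross product| = 250.4
|line direction| = sqrt(101) = 10.0499
Distance = 250.4/sqrt(101) = 24.9157

24.9157


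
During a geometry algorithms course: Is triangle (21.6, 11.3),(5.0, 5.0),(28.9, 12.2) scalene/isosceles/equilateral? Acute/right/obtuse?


Side lengths squared: AB^2=315.25, BC^2=623.05, CA^2=54.1
Sorted: [54.1, 315.25, 623.05]
By sides: Scalene, By angles: Obtuse

Scalene, Obtuse


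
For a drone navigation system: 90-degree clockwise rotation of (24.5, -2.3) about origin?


90° CW: (x,y) -> (y, -x)
(24.5,-2.3) -> (-2.3, -24.5)

(-2.3, -24.5)


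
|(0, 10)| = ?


|u| = sqrt(0^2 + 10^2) = sqrt(100) = 10

10


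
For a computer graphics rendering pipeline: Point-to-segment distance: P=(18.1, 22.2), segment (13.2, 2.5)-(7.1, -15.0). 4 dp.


Project P onto AB: t = 0 (clamped to [0,1])
Closest point on segment: (13.2, 2.5)
Distance: 20.3002

20.3002


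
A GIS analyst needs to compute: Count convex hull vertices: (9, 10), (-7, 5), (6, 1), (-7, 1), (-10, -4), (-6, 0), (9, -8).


Convex hull vertices (CCW): (-10, -4), (9, -8), (9, 10), (-7, 5)
Count = 4

4


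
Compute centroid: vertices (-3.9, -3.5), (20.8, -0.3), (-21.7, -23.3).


Centroid = ((x_A+x_B+x_C)/3, (y_A+y_B+y_C)/3)
= (((-3.9)+20.8+(-21.7))/3, ((-3.5)+(-0.3)+(-23.3))/3)
= (-1.6, -9.0333)

(-1.6, -9.0333)


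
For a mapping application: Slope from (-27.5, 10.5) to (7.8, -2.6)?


slope = (y2-y1)/(x2-x1) = ((-2.6)-10.5)/(7.8-(-27.5)) = (-13.1)/35.3 = -0.3711

-0.3711


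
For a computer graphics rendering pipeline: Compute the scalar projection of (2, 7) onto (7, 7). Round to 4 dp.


u.v = 63, |v| = sqrt(98) = 9.8995
Scalar projection = u.v / |v| = 63 / sqrt(98) = 6.364

6.364


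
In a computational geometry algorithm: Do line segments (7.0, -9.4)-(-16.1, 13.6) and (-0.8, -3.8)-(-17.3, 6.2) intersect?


Cross products: d1=14.4, d2=-134.1, d3=50.04, d4=198.54
d1*d2 < 0 and d3*d4 < 0? no

No, they don't intersect


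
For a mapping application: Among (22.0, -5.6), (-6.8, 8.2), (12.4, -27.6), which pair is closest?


d(P0,P1) = 31.9356, d(P0,P2) = 24.0033, d(P1,P2) = 40.6236
Closest: P0 and P2

Closest pair: (22.0, -5.6) and (12.4, -27.6), distance = 24.0033


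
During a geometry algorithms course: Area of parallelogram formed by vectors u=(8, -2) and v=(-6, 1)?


|u x v| = |8*1 - (-2)*(-6)|
= |8 - 12| = 4

4


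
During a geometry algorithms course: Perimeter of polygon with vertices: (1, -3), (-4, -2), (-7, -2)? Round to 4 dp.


Sides: (1, -3)->(-4, -2): sqrt(26) = 5.09902, (-4, -2)->(-7, -2): sqrt(9) = 3, (-7, -2)->(1, -3): sqrt(65) = 8.062258
Sum = 16.161278
Perimeter = 16.1613

16.1613


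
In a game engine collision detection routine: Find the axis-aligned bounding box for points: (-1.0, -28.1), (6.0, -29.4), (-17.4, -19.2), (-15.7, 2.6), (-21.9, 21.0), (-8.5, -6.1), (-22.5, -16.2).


x range: [-22.5, 6]
y range: [-29.4, 21]
Bounding box: (-22.5,-29.4) to (6,21)

(-22.5,-29.4) to (6,21)


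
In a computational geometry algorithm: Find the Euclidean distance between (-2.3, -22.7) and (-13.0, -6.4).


dx=-10.7, dy=16.3
d^2 = (-10.7)^2 + 16.3^2 = 380.18
d = sqrt(380.18) = 19.4982

19.4982


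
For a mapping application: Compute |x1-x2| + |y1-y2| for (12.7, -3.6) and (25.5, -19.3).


|12.7-25.5| + |(-3.6)-(-19.3)| = 12.8 + 15.7 = 28.5

28.5


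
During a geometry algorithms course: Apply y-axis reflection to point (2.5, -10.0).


Reflection over y-axis: (x,y) -> (-x,y)
(2.5, -10) -> (-2.5, -10)

(-2.5, -10)


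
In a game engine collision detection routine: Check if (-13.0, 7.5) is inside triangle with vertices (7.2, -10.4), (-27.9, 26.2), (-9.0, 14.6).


Cross products: AB x AP = 111.03, BC x BP = -180.59, CA x CP = -215.02
All same sign? no

No, outside


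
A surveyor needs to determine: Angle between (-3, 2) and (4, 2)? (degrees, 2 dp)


u.v = -8, |u| = sqrt(13) = 3.6056, |v| = sqrt(20) = 4.4721
cos(theta) = u.v/(|u||v|) = -8/sqrt(260) = -0.496139
theta = acos(-0.496139) = 119.74 degrees

119.74 degrees


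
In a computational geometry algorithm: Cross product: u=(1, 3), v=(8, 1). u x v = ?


u x v = u_x*v_y - u_y*v_x = 1*1 - 3*8
= 1 - 24 = -23

-23


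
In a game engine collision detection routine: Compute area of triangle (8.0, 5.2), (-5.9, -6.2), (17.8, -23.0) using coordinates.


Area = |x_A(y_B-y_C) + x_B(y_C-y_A) + x_C(y_A-y_B)|/2
= |134.4 + 166.38 + 202.92|/2
= 503.7/2 = 251.85

251.85


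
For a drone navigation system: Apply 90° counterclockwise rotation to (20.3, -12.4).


90° CCW: (x,y) -> (-y, x)
(20.3,-12.4) -> (12.4, 20.3)

(12.4, 20.3)


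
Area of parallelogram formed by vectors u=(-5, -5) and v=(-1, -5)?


|u x v| = |(-5)*(-5) - (-5)*(-1)|
= |25 - 5| = 20

20


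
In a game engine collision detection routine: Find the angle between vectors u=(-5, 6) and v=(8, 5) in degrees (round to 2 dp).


u.v = -10, |u| = sqrt(61) = 7.8102, |v| = sqrt(89) = 9.434
cos(theta) = u.v/(|u||v|) = -10/sqrt(5429) = -0.135719
theta = acos(-0.135719) = 97.8 degrees

97.8 degrees


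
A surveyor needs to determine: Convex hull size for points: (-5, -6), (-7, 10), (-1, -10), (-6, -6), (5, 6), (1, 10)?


Convex hull vertices (CCW): (-7, 10), (-6, -6), (-1, -10), (5, 6), (1, 10)
Count = 5

5


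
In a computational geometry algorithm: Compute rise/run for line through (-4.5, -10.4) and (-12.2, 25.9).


slope = (y2-y1)/(x2-x1) = (25.9-(-10.4))/((-12.2)-(-4.5)) = 36.3/(-7.7) = -4.7143

-4.7143


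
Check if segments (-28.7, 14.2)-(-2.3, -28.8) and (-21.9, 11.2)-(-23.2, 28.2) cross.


Cross products: d1=111.7, d2=-281.2, d3=213.2, d4=606.1
d1*d2 < 0 and d3*d4 < 0? no

No, they don't intersect


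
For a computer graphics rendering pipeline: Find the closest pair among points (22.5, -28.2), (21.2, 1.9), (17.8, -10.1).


d(P0,P1) = 30.1281, d(P0,P2) = 18.7003, d(P1,P2) = 12.4724
Closest: P1 and P2

Closest pair: (21.2, 1.9) and (17.8, -10.1), distance = 12.4724


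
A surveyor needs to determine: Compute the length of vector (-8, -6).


|u| = sqrt((-8)^2 + (-6)^2) = sqrt(100) = 10

10


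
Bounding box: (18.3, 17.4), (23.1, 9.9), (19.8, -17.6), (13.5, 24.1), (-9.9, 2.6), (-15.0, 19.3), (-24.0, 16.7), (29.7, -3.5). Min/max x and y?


x range: [-24, 29.7]
y range: [-17.6, 24.1]
Bounding box: (-24,-17.6) to (29.7,24.1)

(-24,-17.6) to (29.7,24.1)


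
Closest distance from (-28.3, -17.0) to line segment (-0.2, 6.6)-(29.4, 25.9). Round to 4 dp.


Project P onto AB: t = 0 (clamped to [0,1])
Closest point on segment: (-0.2, 6.6)
Distance: 36.6956

36.6956


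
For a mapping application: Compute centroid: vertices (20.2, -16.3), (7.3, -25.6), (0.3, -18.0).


Centroid = ((x_A+x_B+x_C)/3, (y_A+y_B+y_C)/3)
= ((20.2+7.3+0.3)/3, ((-16.3)+(-25.6)+(-18))/3)
= (9.2667, -19.9667)

(9.2667, -19.9667)


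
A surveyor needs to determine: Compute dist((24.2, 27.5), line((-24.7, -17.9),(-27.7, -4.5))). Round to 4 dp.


|cross product| = 791.46
|line direction| = sqrt(188.56) = 13.7317
Distance = 791.46/sqrt(188.56) = 57.6374

57.6374


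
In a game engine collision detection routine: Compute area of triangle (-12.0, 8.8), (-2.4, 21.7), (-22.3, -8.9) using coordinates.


Area = |x_A(y_B-y_C) + x_B(y_C-y_A) + x_C(y_A-y_B)|/2
= |(-367.2) + 42.48 + 287.67|/2
= 37.05/2 = 18.525

18.525


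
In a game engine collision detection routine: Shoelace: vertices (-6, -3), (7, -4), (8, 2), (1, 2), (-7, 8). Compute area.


Shoelace sum: ((-6)*(-4) - 7*(-3)) + (7*2 - 8*(-4)) + (8*2 - 1*2) + (1*8 - (-7)*2) + ((-7)*(-3) - (-6)*8)
= 196
Area = |196|/2 = 98

98


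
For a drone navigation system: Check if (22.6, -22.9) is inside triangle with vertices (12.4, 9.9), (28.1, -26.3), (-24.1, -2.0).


Cross products: AB x AP = -145.72, BC x BP = -43.83, CA x CP = -1318.58
All same sign? yes

Yes, inside


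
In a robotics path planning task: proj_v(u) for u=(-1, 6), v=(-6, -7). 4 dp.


u.v = -36, |v| = sqrt(85) = 9.2195
Scalar projection = u.v / |v| = -36 / sqrt(85) = -3.9047

-3.9047


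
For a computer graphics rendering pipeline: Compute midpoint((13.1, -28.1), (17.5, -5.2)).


M = ((13.1+17.5)/2, ((-28.1)+(-5.2))/2)
= (15.3, -16.65)

(15.3, -16.65)


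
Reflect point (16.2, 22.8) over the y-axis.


Reflection over y-axis: (x,y) -> (-x,y)
(16.2, 22.8) -> (-16.2, 22.8)

(-16.2, 22.8)


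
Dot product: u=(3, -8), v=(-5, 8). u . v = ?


u . v = u_x*v_x + u_y*v_y = 3*(-5) + (-8)*8
= (-15) + (-64) = -79

-79


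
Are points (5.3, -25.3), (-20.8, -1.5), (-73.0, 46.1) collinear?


Cross product: ((-20.8)-5.3)*(46.1-(-25.3)) - ((-1.5)-(-25.3))*((-73)-5.3)
= 0

Yes, collinear


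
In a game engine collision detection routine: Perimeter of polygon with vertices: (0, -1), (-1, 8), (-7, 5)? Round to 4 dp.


Sides: (0, -1)->(-1, 8): sqrt(82) = 9.055385, (-1, 8)->(-7, 5): sqrt(45) = 6.708204, (-7, 5)->(0, -1): sqrt(85) = 9.219544
Sum = 24.983133
Perimeter = 24.9831

24.9831


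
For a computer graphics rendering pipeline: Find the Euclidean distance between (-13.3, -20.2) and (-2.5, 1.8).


dx=10.8, dy=22
d^2 = 10.8^2 + 22^2 = 600.64
d = sqrt(600.64) = 24.508

24.508


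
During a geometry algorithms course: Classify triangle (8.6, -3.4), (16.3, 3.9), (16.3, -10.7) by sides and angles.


Side lengths squared: AB^2=112.58, BC^2=213.16, CA^2=112.58
Sorted: [112.58, 112.58, 213.16]
By sides: Isosceles, By angles: Acute

Isosceles, Acute


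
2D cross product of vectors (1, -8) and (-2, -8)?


u x v = u_x*v_y - u_y*v_x = 1*(-8) - (-8)*(-2)
= (-8) - 16 = -24

-24


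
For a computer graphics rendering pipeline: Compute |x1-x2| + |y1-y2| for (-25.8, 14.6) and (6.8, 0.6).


|(-25.8)-6.8| + |14.6-0.6| = 32.6 + 14 = 46.6

46.6


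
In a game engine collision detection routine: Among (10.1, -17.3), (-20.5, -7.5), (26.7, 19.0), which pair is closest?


d(P0,P1) = 32.131, d(P0,P2) = 39.9155, d(P1,P2) = 54.1303
Closest: P0 and P1

Closest pair: (10.1, -17.3) and (-20.5, -7.5), distance = 32.131


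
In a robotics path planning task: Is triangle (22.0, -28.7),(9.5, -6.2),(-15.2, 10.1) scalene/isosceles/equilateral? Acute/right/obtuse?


Side lengths squared: AB^2=662.5, BC^2=875.78, CA^2=2889.28
Sorted: [662.5, 875.78, 2889.28]
By sides: Scalene, By angles: Obtuse

Scalene, Obtuse


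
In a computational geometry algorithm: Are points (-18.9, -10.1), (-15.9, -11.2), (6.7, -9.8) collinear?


Cross product: ((-15.9)-(-18.9))*((-9.8)-(-10.1)) - ((-11.2)-(-10.1))*(6.7-(-18.9))
= 29.06

No, not collinear


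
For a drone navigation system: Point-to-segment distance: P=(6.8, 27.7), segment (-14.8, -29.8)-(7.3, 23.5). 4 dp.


Project P onto AB: t = 1 (clamped to [0,1])
Closest point on segment: (7.3, 23.5)
Distance: 4.2297

4.2297


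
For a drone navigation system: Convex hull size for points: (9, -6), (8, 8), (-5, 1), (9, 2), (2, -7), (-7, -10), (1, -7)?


Convex hull vertices (CCW): (-7, -10), (9, -6), (9, 2), (8, 8), (-5, 1)
Count = 5

5


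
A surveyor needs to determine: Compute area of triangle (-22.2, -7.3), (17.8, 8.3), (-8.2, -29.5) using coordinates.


Area = |x_A(y_B-y_C) + x_B(y_C-y_A) + x_C(y_A-y_B)|/2
= |(-839.16) + (-395.16) + 127.92|/2
= 1106.4/2 = 553.2

553.2


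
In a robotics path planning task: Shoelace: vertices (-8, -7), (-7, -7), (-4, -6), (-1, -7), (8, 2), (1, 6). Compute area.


Shoelace sum: ((-8)*(-7) - (-7)*(-7)) + ((-7)*(-6) - (-4)*(-7)) + ((-4)*(-7) - (-1)*(-6)) + ((-1)*2 - 8*(-7)) + (8*6 - 1*2) + (1*(-7) - (-8)*6)
= 184
Area = |184|/2 = 92

92


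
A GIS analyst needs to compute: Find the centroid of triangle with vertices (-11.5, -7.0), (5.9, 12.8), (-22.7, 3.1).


Centroid = ((x_A+x_B+x_C)/3, (y_A+y_B+y_C)/3)
= (((-11.5)+5.9+(-22.7))/3, ((-7)+12.8+3.1)/3)
= (-9.4333, 2.9667)

(-9.4333, 2.9667)


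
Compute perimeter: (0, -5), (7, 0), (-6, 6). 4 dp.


Sides: (0, -5)->(7, 0): sqrt(74) = 8.602325, (7, 0)->(-6, 6): sqrt(205) = 14.317821, (-6, 6)->(0, -5): sqrt(157) = 12.529964
Sum = 35.45011
Perimeter = 35.4501

35.4501


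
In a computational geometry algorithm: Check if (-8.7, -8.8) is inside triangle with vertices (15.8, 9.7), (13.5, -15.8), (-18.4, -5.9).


Cross products: AB x AP = -582.2, BC x BP = -3.52, CA x CP = -250.5
All same sign? yes

Yes, inside


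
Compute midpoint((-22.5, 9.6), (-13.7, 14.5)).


M = (((-22.5)+(-13.7))/2, (9.6+14.5)/2)
= (-18.1, 12.05)

(-18.1, 12.05)


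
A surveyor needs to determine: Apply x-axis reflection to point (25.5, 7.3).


Reflection over x-axis: (x,y) -> (x,-y)
(25.5, 7.3) -> (25.5, -7.3)

(25.5, -7.3)


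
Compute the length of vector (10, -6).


|u| = sqrt(10^2 + (-6)^2) = sqrt(136) = 11.6619

11.6619


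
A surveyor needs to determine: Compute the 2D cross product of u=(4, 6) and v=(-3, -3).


u x v = u_x*v_y - u_y*v_x = 4*(-3) - 6*(-3)
= (-12) - (-18) = 6

6


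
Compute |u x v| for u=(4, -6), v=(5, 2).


|u x v| = |4*2 - (-6)*5|
= |8 - (-30)| = 38

38


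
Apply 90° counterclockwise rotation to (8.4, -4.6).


90° CCW: (x,y) -> (-y, x)
(8.4,-4.6) -> (4.6, 8.4)

(4.6, 8.4)


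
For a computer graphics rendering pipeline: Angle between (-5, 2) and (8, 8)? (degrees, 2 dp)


u.v = -24, |u| = sqrt(29) = 5.3852, |v| = sqrt(128) = 11.3137
cos(theta) = u.v/(|u||v|) = -24/sqrt(3712) = -0.393919
theta = acos(-0.393919) = 113.2 degrees

113.2 degrees


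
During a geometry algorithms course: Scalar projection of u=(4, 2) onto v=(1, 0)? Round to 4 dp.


u.v = 4, |v| = sqrt(1) = 1
Scalar projection = u.v / |v| = 4 / sqrt(1) = 4

4


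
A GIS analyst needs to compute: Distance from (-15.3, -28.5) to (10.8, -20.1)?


dx=26.1, dy=8.4
d^2 = 26.1^2 + 8.4^2 = 751.77
d = sqrt(751.77) = 27.4184

27.4184


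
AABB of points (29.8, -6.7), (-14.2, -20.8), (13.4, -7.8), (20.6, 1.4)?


x range: [-14.2, 29.8]
y range: [-20.8, 1.4]
Bounding box: (-14.2,-20.8) to (29.8,1.4)

(-14.2,-20.8) to (29.8,1.4)


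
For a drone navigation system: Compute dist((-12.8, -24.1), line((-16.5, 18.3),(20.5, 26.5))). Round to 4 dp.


|cross product| = 1599.14
|line direction| = sqrt(1436.24) = 37.8978
Distance = 1599.14/sqrt(1436.24) = 42.1962

42.1962


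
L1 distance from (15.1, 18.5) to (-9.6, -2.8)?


|15.1-(-9.6)| + |18.5-(-2.8)| = 24.7 + 21.3 = 46

46


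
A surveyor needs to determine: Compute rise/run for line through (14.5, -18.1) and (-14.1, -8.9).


slope = (y2-y1)/(x2-x1) = ((-8.9)-(-18.1))/((-14.1)-14.5) = 9.2/(-28.6) = -0.3217

-0.3217


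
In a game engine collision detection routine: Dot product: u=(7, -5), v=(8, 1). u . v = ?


u . v = u_x*v_x + u_y*v_y = 7*8 + (-5)*1
= 56 + (-5) = 51

51


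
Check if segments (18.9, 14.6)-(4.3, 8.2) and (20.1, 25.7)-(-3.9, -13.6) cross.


Cross products: d1=219.24, d2=-200.94, d3=-154.38, d4=265.8
d1*d2 < 0 and d3*d4 < 0? yes

Yes, they intersect


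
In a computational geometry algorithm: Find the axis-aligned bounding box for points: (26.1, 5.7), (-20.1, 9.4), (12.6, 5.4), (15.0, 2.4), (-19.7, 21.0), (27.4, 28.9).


x range: [-20.1, 27.4]
y range: [2.4, 28.9]
Bounding box: (-20.1,2.4) to (27.4,28.9)

(-20.1,2.4) to (27.4,28.9)


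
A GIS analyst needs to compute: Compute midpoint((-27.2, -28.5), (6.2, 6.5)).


M = (((-27.2)+6.2)/2, ((-28.5)+6.5)/2)
= (-10.5, -11)

(-10.5, -11)


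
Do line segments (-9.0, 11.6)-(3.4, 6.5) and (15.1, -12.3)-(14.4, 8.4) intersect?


Cross products: d1=482.14, d2=229.03, d3=-173.45, d4=79.66
d1*d2 < 0 and d3*d4 < 0? no

No, they don't intersect


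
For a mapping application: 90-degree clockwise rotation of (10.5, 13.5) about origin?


90° CW: (x,y) -> (y, -x)
(10.5,13.5) -> (13.5, -10.5)

(13.5, -10.5)


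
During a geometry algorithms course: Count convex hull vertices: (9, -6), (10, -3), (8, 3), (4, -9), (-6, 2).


Convex hull vertices (CCW): (-6, 2), (4, -9), (9, -6), (10, -3), (8, 3)
Count = 5

5


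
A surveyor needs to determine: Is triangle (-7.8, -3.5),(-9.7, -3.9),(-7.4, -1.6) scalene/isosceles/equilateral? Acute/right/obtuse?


Side lengths squared: AB^2=3.77, BC^2=10.58, CA^2=3.77
Sorted: [3.77, 3.77, 10.58]
By sides: Isosceles, By angles: Obtuse

Isosceles, Obtuse


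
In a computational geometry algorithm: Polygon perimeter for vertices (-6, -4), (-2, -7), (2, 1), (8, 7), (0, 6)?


Sides: (-6, -4)->(-2, -7): sqrt(25) = 5, (-2, -7)->(2, 1): sqrt(80) = 8.944272, (2, 1)->(8, 7): sqrt(72) = 8.485281, (8, 7)->(0, 6): sqrt(65) = 8.062258, (0, 6)->(-6, -4): sqrt(136) = 11.661904
Sum = 42.153715
Perimeter = 42.1537

42.1537


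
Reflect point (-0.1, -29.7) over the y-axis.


Reflection over y-axis: (x,y) -> (-x,y)
(-0.1, -29.7) -> (0.1, -29.7)

(0.1, -29.7)


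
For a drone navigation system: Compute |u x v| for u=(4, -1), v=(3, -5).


|u x v| = |4*(-5) - (-1)*3|
= |(-20) - (-3)| = 17

17


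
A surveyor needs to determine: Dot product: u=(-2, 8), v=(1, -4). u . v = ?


u . v = u_x*v_x + u_y*v_y = (-2)*1 + 8*(-4)
= (-2) + (-32) = -34

-34


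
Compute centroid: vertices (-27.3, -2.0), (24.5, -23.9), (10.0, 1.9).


Centroid = ((x_A+x_B+x_C)/3, (y_A+y_B+y_C)/3)
= (((-27.3)+24.5+10)/3, ((-2)+(-23.9)+1.9)/3)
= (2.4, -8)

(2.4, -8)


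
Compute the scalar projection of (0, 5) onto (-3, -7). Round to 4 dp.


u.v = -35, |v| = sqrt(58) = 7.6158
Scalar projection = u.v / |v| = -35 / sqrt(58) = -4.5957

-4.5957


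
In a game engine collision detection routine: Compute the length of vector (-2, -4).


|u| = sqrt((-2)^2 + (-4)^2) = sqrt(20) = 4.4721

4.4721


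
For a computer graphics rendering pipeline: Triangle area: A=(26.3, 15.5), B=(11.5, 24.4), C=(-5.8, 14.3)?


Area = |x_A(y_B-y_C) + x_B(y_C-y_A) + x_C(y_A-y_B)|/2
= |265.63 + (-13.8) + 51.62|/2
= 303.45/2 = 151.725

151.725


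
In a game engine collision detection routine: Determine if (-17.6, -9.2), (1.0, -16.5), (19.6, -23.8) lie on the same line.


Cross product: (1-(-17.6))*((-23.8)-(-9.2)) - ((-16.5)-(-9.2))*(19.6-(-17.6))
= 0

Yes, collinear


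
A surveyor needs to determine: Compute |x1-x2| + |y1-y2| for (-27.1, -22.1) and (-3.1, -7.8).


|(-27.1)-(-3.1)| + |(-22.1)-(-7.8)| = 24 + 14.3 = 38.3

38.3


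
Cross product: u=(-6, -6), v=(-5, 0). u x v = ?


u x v = u_x*v_y - u_y*v_x = (-6)*0 - (-6)*(-5)
= 0 - 30 = -30

-30


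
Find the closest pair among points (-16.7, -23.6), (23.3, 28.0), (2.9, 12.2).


d(P0,P1) = 65.2883, d(P0,P2) = 40.8142, d(P1,P2) = 25.8031
Closest: P1 and P2

Closest pair: (23.3, 28.0) and (2.9, 12.2), distance = 25.8031


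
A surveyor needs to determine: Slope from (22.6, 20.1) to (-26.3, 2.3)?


slope = (y2-y1)/(x2-x1) = (2.3-20.1)/((-26.3)-22.6) = (-17.8)/(-48.9) = 0.364

0.364


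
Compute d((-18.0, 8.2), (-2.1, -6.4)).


dx=15.9, dy=-14.6
d^2 = 15.9^2 + (-14.6)^2 = 465.97
d = sqrt(465.97) = 21.5863

21.5863


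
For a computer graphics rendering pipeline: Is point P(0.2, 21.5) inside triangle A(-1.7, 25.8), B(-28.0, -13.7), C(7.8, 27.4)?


Cross products: AB x AP = 188.14, BC x BP = 101.14, CA x CP = 43.89
All same sign? yes

Yes, inside


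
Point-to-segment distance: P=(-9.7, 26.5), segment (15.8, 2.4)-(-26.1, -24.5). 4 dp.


Project P onto AB: t = 0.1695 (clamped to [0,1])
Closest point on segment: (8.6991, -2.1588)
Distance: 34.0566

34.0566


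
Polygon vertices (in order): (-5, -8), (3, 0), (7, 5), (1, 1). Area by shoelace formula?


Shoelace sum: ((-5)*0 - 3*(-8)) + (3*5 - 7*0) + (7*1 - 1*5) + (1*(-8) - (-5)*1)
= 38
Area = |38|/2 = 19

19


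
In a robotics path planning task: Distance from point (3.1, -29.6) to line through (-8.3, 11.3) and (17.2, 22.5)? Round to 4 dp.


|cross product| = 1170.63
|line direction| = sqrt(775.69) = 27.8512
Distance = 1170.63/sqrt(775.69) = 42.0316

42.0316


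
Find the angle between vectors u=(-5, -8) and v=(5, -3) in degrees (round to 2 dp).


u.v = -1, |u| = sqrt(89) = 9.434, |v| = sqrt(34) = 5.831
cos(theta) = u.v/(|u||v|) = -1/sqrt(3026) = -0.018179
theta = acos(-0.018179) = 91.04 degrees

91.04 degrees


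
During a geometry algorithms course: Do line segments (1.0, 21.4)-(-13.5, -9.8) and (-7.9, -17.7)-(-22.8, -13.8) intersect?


Cross products: d1=-617.3, d2=-95.87, d3=289.27, d4=-232.16
d1*d2 < 0 and d3*d4 < 0? no

No, they don't intersect


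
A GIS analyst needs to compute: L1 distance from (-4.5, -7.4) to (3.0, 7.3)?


|(-4.5)-3| + |(-7.4)-7.3| = 7.5 + 14.7 = 22.2

22.2


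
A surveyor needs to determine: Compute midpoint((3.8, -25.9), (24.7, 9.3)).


M = ((3.8+24.7)/2, ((-25.9)+9.3)/2)
= (14.25, -8.3)

(14.25, -8.3)


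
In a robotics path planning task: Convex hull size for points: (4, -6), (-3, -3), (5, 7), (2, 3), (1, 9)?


Convex hull vertices (CCW): (-3, -3), (4, -6), (5, 7), (1, 9)
Count = 4

4


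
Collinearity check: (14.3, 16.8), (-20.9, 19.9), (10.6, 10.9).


Cross product: ((-20.9)-14.3)*(10.9-16.8) - (19.9-16.8)*(10.6-14.3)
= 219.15

No, not collinear


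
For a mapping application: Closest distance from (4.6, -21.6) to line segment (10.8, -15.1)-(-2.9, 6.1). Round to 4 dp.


Project P onto AB: t = 0 (clamped to [0,1])
Closest point on segment: (10.8, -15.1)
Distance: 8.9828

8.9828


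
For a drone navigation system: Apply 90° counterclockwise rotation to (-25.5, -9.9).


90° CCW: (x,y) -> (-y, x)
(-25.5,-9.9) -> (9.9, -25.5)

(9.9, -25.5)


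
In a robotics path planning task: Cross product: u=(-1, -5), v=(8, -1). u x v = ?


u x v = u_x*v_y - u_y*v_x = (-1)*(-1) - (-5)*8
= 1 - (-40) = 41

41


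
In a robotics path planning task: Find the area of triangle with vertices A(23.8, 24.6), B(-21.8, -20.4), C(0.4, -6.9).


Area = |x_A(y_B-y_C) + x_B(y_C-y_A) + x_C(y_A-y_B)|/2
= |(-321.3) + 686.7 + 18|/2
= 383.4/2 = 191.7

191.7


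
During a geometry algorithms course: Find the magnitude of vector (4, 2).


|u| = sqrt(4^2 + 2^2) = sqrt(20) = 4.4721

4.4721


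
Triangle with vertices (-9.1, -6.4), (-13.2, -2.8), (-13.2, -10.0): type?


Side lengths squared: AB^2=29.77, BC^2=51.84, CA^2=29.77
Sorted: [29.77, 29.77, 51.84]
By sides: Isosceles, By angles: Acute

Isosceles, Acute


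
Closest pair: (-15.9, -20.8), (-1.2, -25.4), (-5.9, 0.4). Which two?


d(P0,P1) = 15.4029, d(P0,P2) = 23.4401, d(P1,P2) = 26.2246
Closest: P0 and P1

Closest pair: (-15.9, -20.8) and (-1.2, -25.4), distance = 15.4029


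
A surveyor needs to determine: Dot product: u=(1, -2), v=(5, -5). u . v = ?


u . v = u_x*v_x + u_y*v_y = 1*5 + (-2)*(-5)
= 5 + 10 = 15

15


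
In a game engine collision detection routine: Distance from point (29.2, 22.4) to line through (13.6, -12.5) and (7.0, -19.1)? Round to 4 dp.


|cross product| = 127.38
|line direction| = sqrt(87.12) = 9.3338
Distance = 127.38/sqrt(87.12) = 13.6472

13.6472


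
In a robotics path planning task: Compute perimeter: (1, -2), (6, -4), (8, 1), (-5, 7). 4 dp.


Sides: (1, -2)->(6, -4): sqrt(29) = 5.385165, (6, -4)->(8, 1): sqrt(29) = 5.385165, (8, 1)->(-5, 7): sqrt(205) = 14.317821, (-5, 7)->(1, -2): sqrt(117) = 10.816654
Sum = 35.904805
Perimeter = 35.9048

35.9048


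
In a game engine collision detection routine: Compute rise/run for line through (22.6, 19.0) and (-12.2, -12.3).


slope = (y2-y1)/(x2-x1) = ((-12.3)-19)/((-12.2)-22.6) = (-31.3)/(-34.8) = 0.8994

0.8994


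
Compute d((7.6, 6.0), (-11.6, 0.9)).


dx=-19.2, dy=-5.1
d^2 = (-19.2)^2 + (-5.1)^2 = 394.65
d = sqrt(394.65) = 19.8658

19.8658


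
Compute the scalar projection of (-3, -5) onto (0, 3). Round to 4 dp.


u.v = -15, |v| = sqrt(9) = 3
Scalar projection = u.v / |v| = -15 / sqrt(9) = -5

-5


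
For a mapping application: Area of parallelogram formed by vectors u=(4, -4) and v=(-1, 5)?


|u x v| = |4*5 - (-4)*(-1)|
= |20 - 4| = 16

16


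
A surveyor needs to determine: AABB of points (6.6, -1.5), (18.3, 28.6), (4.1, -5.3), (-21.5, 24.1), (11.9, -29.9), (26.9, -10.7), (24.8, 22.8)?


x range: [-21.5, 26.9]
y range: [-29.9, 28.6]
Bounding box: (-21.5,-29.9) to (26.9,28.6)

(-21.5,-29.9) to (26.9,28.6)


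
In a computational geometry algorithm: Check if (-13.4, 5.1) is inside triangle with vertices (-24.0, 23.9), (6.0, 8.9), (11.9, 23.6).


Cross products: AB x AP = -405, BC x BP = 262.76, CA x CP = 671.74
All same sign? no

No, outside


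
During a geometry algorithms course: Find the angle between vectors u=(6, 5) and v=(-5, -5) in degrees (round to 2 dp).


u.v = -55, |u| = sqrt(61) = 7.8102, |v| = sqrt(50) = 7.0711
cos(theta) = u.v/(|u||v|) = -55/sqrt(3050) = -0.995893
theta = acos(-0.995893) = 174.81 degrees

174.81 degrees


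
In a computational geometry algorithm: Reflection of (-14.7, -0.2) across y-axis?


Reflection over y-axis: (x,y) -> (-x,y)
(-14.7, -0.2) -> (14.7, -0.2)

(14.7, -0.2)


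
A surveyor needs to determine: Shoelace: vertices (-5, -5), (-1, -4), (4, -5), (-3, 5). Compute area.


Shoelace sum: ((-5)*(-4) - (-1)*(-5)) + ((-1)*(-5) - 4*(-4)) + (4*5 - (-3)*(-5)) + ((-3)*(-5) - (-5)*5)
= 81
Area = |81|/2 = 40.5

40.5


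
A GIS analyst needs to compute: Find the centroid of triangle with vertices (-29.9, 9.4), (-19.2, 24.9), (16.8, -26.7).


Centroid = ((x_A+x_B+x_C)/3, (y_A+y_B+y_C)/3)
= (((-29.9)+(-19.2)+16.8)/3, (9.4+24.9+(-26.7))/3)
= (-10.7667, 2.5333)

(-10.7667, 2.5333)


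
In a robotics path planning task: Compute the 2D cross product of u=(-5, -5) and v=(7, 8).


u x v = u_x*v_y - u_y*v_x = (-5)*8 - (-5)*7
= (-40) - (-35) = -5

-5


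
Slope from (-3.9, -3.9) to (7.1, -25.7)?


slope = (y2-y1)/(x2-x1) = ((-25.7)-(-3.9))/(7.1-(-3.9)) = (-21.8)/11 = -1.9818

-1.9818


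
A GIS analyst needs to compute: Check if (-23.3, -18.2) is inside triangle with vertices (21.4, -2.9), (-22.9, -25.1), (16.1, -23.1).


Cross products: AB x AP = -314.55, BC x BP = 269.9, CA x CP = 821.85
All same sign? no

No, outside


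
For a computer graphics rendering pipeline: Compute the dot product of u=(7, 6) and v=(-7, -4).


u . v = u_x*v_x + u_y*v_y = 7*(-7) + 6*(-4)
= (-49) + (-24) = -73

-73


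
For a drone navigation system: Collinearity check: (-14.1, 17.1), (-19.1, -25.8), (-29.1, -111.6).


Cross product: ((-19.1)-(-14.1))*((-111.6)-17.1) - ((-25.8)-17.1)*((-29.1)-(-14.1))
= 0

Yes, collinear


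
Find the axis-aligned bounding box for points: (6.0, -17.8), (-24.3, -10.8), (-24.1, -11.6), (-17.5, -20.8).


x range: [-24.3, 6]
y range: [-20.8, -10.8]
Bounding box: (-24.3,-20.8) to (6,-10.8)

(-24.3,-20.8) to (6,-10.8)


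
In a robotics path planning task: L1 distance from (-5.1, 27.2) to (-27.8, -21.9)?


|(-5.1)-(-27.8)| + |27.2-(-21.9)| = 22.7 + 49.1 = 71.8

71.8


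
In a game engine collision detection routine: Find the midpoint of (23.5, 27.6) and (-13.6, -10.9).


M = ((23.5+(-13.6))/2, (27.6+(-10.9))/2)
= (4.95, 8.35)

(4.95, 8.35)


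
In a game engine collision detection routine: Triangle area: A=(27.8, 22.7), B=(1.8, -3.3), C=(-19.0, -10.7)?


Area = |x_A(y_B-y_C) + x_B(y_C-y_A) + x_C(y_A-y_B)|/2
= |205.72 + (-60.12) + (-494)|/2
= 348.4/2 = 174.2

174.2


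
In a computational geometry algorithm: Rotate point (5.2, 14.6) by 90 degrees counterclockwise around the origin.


90° CCW: (x,y) -> (-y, x)
(5.2,14.6) -> (-14.6, 5.2)

(-14.6, 5.2)


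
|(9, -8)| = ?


|u| = sqrt(9^2 + (-8)^2) = sqrt(145) = 12.0416

12.0416


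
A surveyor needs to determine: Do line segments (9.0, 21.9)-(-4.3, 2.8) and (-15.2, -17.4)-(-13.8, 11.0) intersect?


Cross products: d1=-632.26, d2=-281.28, d3=60.47, d4=-290.51
d1*d2 < 0 and d3*d4 < 0? no

No, they don't intersect


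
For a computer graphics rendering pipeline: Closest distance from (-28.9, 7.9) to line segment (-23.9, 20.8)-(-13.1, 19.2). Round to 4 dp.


Project P onto AB: t = 0 (clamped to [0,1])
Closest point on segment: (-23.9, 20.8)
Distance: 13.8351

13.8351


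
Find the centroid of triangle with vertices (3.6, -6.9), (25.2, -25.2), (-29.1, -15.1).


Centroid = ((x_A+x_B+x_C)/3, (y_A+y_B+y_C)/3)
= ((3.6+25.2+(-29.1))/3, ((-6.9)+(-25.2)+(-15.1))/3)
= (-0.1, -15.7333)

(-0.1, -15.7333)


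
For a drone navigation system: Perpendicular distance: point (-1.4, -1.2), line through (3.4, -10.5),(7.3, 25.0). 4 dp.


|cross product| = 206.67
|line direction| = sqrt(1275.46) = 35.7136
Distance = 206.67/sqrt(1275.46) = 5.7869

5.7869


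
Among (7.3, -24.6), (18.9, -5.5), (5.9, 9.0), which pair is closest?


d(P0,P1) = 22.3466, d(P0,P2) = 33.6292, d(P1,P2) = 19.4743
Closest: P1 and P2

Closest pair: (18.9, -5.5) and (5.9, 9.0), distance = 19.4743


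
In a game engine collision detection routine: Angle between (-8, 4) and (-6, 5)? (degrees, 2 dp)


u.v = 68, |u| = sqrt(80) = 8.9443, |v| = sqrt(61) = 7.8102
cos(theta) = u.v/(|u||v|) = 68/sqrt(4880) = 0.973417
theta = acos(0.973417) = 13.24 degrees

13.24 degrees


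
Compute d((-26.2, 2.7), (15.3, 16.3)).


dx=41.5, dy=13.6
d^2 = 41.5^2 + 13.6^2 = 1907.21
d = sqrt(1907.21) = 43.6716

43.6716


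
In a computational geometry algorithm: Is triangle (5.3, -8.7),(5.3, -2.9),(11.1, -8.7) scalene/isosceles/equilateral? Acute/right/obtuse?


Side lengths squared: AB^2=33.64, BC^2=67.28, CA^2=33.64
Sorted: [33.64, 33.64, 67.28]
By sides: Isosceles, By angles: Right

Isosceles, Right


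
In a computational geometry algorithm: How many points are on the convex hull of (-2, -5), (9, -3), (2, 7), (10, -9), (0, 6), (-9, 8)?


Convex hull vertices (CCW): (-9, 8), (-2, -5), (10, -9), (9, -3), (2, 7)
Count = 5

5


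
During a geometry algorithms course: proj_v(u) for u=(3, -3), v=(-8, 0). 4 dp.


u.v = -24, |v| = sqrt(64) = 8
Scalar projection = u.v / |v| = -24 / sqrt(64) = -3

-3


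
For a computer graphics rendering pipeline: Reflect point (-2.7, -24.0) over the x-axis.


Reflection over x-axis: (x,y) -> (x,-y)
(-2.7, -24) -> (-2.7, 24)

(-2.7, 24)


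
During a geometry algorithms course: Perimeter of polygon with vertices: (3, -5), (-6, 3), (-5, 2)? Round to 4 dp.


Sides: (3, -5)->(-6, 3): sqrt(145) = 12.041595, (-6, 3)->(-5, 2): sqrt(2) = 1.414214, (-5, 2)->(3, -5): sqrt(113) = 10.630146
Sum = 24.085955
Perimeter = 24.086

24.086


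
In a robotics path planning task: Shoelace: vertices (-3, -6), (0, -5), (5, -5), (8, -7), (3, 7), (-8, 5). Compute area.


Shoelace sum: ((-3)*(-5) - 0*(-6)) + (0*(-5) - 5*(-5)) + (5*(-7) - 8*(-5)) + (8*7 - 3*(-7)) + (3*5 - (-8)*7) + ((-8)*(-6) - (-3)*5)
= 256
Area = |256|/2 = 128

128


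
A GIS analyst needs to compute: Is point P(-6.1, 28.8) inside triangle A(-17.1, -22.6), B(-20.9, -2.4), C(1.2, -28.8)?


Cross products: AB x AP = -417.52, BC x BP = 1080.24, CA x CP = -1008.82
All same sign? no

No, outside


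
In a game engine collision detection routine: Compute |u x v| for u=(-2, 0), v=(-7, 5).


|u x v| = |(-2)*5 - 0*(-7)|
= |(-10) - 0| = 10

10


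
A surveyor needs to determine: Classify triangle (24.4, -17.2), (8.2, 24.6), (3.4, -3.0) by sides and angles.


Side lengths squared: AB^2=2009.68, BC^2=784.8, CA^2=642.64
Sorted: [642.64, 784.8, 2009.68]
By sides: Scalene, By angles: Obtuse

Scalene, Obtuse


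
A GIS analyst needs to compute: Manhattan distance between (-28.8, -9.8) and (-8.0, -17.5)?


|(-28.8)-(-8)| + |(-9.8)-(-17.5)| = 20.8 + 7.7 = 28.5

28.5


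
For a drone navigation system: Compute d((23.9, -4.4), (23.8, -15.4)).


dx=-0.1, dy=-11
d^2 = (-0.1)^2 + (-11)^2 = 121.01
d = sqrt(121.01) = 11.0005

11.0005


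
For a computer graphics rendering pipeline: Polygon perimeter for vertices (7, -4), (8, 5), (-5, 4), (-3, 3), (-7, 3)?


Sides: (7, -4)->(8, 5): sqrt(82) = 9.055385, (8, 5)->(-5, 4): sqrt(170) = 13.038405, (-5, 4)->(-3, 3): sqrt(5) = 2.236068, (-3, 3)->(-7, 3): sqrt(16) = 4, (-7, 3)->(7, -4): sqrt(245) = 15.652476
Sum = 43.982334
Perimeter = 43.9823

43.9823


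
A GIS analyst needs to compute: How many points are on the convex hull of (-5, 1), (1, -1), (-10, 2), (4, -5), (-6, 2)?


Convex hull vertices (CCW): (-10, 2), (4, -5), (1, -1), (-6, 2)
Count = 4

4


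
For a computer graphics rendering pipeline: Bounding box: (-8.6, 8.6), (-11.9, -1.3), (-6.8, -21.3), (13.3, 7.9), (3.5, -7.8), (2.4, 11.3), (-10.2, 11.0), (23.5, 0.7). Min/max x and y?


x range: [-11.9, 23.5]
y range: [-21.3, 11.3]
Bounding box: (-11.9,-21.3) to (23.5,11.3)

(-11.9,-21.3) to (23.5,11.3)


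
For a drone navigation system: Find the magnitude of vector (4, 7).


|u| = sqrt(4^2 + 7^2) = sqrt(65) = 8.0623

8.0623


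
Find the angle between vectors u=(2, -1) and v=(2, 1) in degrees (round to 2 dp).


u.v = 3, |u| = sqrt(5) = 2.2361, |v| = sqrt(5) = 2.2361
cos(theta) = u.v/(|u||v|) = 3/sqrt(25) = 0.6
theta = acos(0.6) = 53.13 degrees

53.13 degrees


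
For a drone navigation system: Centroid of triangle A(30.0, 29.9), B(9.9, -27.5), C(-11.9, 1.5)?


Centroid = ((x_A+x_B+x_C)/3, (y_A+y_B+y_C)/3)
= ((30+9.9+(-11.9))/3, (29.9+(-27.5)+1.5)/3)
= (9.3333, 1.3)

(9.3333, 1.3)


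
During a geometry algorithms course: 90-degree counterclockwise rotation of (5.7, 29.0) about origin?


90° CCW: (x,y) -> (-y, x)
(5.7,29) -> (-29, 5.7)

(-29, 5.7)


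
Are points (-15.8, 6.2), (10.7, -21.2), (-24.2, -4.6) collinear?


Cross product: (10.7-(-15.8))*((-4.6)-6.2) - ((-21.2)-6.2)*((-24.2)-(-15.8))
= -516.36

No, not collinear


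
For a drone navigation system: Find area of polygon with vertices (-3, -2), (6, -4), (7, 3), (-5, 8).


Shoelace sum: ((-3)*(-4) - 6*(-2)) + (6*3 - 7*(-4)) + (7*8 - (-5)*3) + ((-5)*(-2) - (-3)*8)
= 175
Area = |175|/2 = 87.5

87.5


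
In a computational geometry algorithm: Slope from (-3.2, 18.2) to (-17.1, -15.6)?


slope = (y2-y1)/(x2-x1) = ((-15.6)-18.2)/((-17.1)-(-3.2)) = (-33.8)/(-13.9) = 2.4317

2.4317


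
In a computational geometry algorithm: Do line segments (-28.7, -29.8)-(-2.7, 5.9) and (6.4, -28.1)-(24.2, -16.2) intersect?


Cross products: d1=387.43, d2=713.49, d3=-1208.87, d4=-1534.93
d1*d2 < 0 and d3*d4 < 0? no

No, they don't intersect


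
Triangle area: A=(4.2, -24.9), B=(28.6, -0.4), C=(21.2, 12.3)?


Area = |x_A(y_B-y_C) + x_B(y_C-y_A) + x_C(y_A-y_B)|/2
= |(-53.34) + 1063.92 + (-519.4)|/2
= 491.18/2 = 245.59

245.59


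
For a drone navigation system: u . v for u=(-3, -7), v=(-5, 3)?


u . v = u_x*v_x + u_y*v_y = (-3)*(-5) + (-7)*3
= 15 + (-21) = -6

-6


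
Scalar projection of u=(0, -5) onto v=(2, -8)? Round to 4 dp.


u.v = 40, |v| = sqrt(68) = 8.2462
Scalar projection = u.v / |v| = 40 / sqrt(68) = 4.8507

4.8507


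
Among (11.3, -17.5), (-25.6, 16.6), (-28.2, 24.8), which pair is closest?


d(P0,P1) = 50.2436, d(P0,P2) = 57.8752, d(P1,P2) = 8.6023
Closest: P1 and P2

Closest pair: (-25.6, 16.6) and (-28.2, 24.8), distance = 8.6023


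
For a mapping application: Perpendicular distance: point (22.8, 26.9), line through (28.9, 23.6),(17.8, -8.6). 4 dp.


|cross product| = 233.05
|line direction| = sqrt(1160.05) = 34.0595
Distance = 233.05/sqrt(1160.05) = 6.8424

6.8424


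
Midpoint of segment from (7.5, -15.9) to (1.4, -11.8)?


M = ((7.5+1.4)/2, ((-15.9)+(-11.8))/2)
= (4.45, -13.85)

(4.45, -13.85)


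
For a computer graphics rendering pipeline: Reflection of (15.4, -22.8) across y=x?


Reflection over y=x: (x,y) -> (y,x)
(15.4, -22.8) -> (-22.8, 15.4)

(-22.8, 15.4)


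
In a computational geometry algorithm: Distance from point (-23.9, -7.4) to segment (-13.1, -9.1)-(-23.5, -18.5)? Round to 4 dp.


Project P onto AB: t = 0.4902 (clamped to [0,1])
Closest point on segment: (-18.1984, -13.7082)
Distance: 8.503

8.503


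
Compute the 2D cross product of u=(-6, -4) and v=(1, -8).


u x v = u_x*v_y - u_y*v_x = (-6)*(-8) - (-4)*1
= 48 - (-4) = 52

52


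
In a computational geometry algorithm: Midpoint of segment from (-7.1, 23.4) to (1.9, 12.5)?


M = (((-7.1)+1.9)/2, (23.4+12.5)/2)
= (-2.6, 17.95)

(-2.6, 17.95)


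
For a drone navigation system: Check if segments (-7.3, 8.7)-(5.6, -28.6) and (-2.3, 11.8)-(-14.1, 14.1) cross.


Cross products: d1=48.08, d2=458.55, d3=226.49, d4=-183.98
d1*d2 < 0 and d3*d4 < 0? no

No, they don't intersect


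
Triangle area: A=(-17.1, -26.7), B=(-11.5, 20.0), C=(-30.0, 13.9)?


Area = |x_A(y_B-y_C) + x_B(y_C-y_A) + x_C(y_A-y_B)|/2
= |(-104.31) + (-466.9) + 1401|/2
= 829.79/2 = 414.895

414.895


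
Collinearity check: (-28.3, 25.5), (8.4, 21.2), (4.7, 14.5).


Cross product: (8.4-(-28.3))*(14.5-25.5) - (21.2-25.5)*(4.7-(-28.3))
= -261.8

No, not collinear


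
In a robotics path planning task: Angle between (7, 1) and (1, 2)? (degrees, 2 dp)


u.v = 9, |u| = sqrt(50) = 7.0711, |v| = sqrt(5) = 2.2361
cos(theta) = u.v/(|u||v|) = 9/sqrt(250) = 0.56921
theta = acos(0.56921) = 55.3 degrees

55.3 degrees


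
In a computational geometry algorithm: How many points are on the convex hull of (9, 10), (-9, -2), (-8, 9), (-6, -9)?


Convex hull vertices (CCW): (-9, -2), (-6, -9), (9, 10), (-8, 9)
Count = 4

4


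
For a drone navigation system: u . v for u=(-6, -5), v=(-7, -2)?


u . v = u_x*v_x + u_y*v_y = (-6)*(-7) + (-5)*(-2)
= 42 + 10 = 52

52


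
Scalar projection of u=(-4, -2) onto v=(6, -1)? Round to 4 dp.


u.v = -22, |v| = sqrt(37) = 6.0828
Scalar projection = u.v / |v| = -22 / sqrt(37) = -3.6168

-3.6168


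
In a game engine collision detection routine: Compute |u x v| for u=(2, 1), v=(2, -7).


|u x v| = |2*(-7) - 1*2|
= |(-14) - 2| = 16

16


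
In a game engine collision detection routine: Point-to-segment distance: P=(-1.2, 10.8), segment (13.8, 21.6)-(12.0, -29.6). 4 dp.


Project P onto AB: t = 0.221 (clamped to [0,1])
Closest point on segment: (13.4023, 10.2866)
Distance: 14.6113

14.6113


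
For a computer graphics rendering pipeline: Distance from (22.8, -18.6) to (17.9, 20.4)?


dx=-4.9, dy=39
d^2 = (-4.9)^2 + 39^2 = 1545.01
d = sqrt(1545.01) = 39.3066

39.3066


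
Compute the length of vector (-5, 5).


|u| = sqrt((-5)^2 + 5^2) = sqrt(50) = 7.0711

7.0711


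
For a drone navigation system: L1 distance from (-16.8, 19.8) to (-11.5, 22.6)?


|(-16.8)-(-11.5)| + |19.8-22.6| = 5.3 + 2.8 = 8.1

8.1


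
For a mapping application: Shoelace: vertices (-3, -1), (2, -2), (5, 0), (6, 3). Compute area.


Shoelace sum: ((-3)*(-2) - 2*(-1)) + (2*0 - 5*(-2)) + (5*3 - 6*0) + (6*(-1) - (-3)*3)
= 36
Area = |36|/2 = 18

18


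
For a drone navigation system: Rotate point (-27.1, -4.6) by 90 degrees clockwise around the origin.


90° CW: (x,y) -> (y, -x)
(-27.1,-4.6) -> (-4.6, 27.1)

(-4.6, 27.1)


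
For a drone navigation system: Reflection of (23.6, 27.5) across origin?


Reflection over origin: (x,y) -> (-x,-y)
(23.6, 27.5) -> (-23.6, -27.5)

(-23.6, -27.5)
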